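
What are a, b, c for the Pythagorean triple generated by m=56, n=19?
(2775, 2128, 3497)

Euclid's formula: a = m² - n², b = 2mn, c = m² + n²
m = 56, n = 19
a = 56² - 19² = 3136 - 361 = 2775
b = 2 × 56 × 19 = 2128
c = 56² + 19² = 3136 + 361 = 3497
Verification: 2775² + 2128² = 7700625 + 4528384 = 12229009 = 3497² ✓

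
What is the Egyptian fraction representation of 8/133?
1/17 + 1/754 + 1/1704794

Greedy algorithm:
8/133: ceiling(133/8) = 17, use 1/17
3/2261: ceiling(2261/3) = 754, use 1/754
1/1704794: ceiling(1704794/1) = 1704794, use 1/1704794
Result: 8/133 = 1/17 + 1/754 + 1/1704794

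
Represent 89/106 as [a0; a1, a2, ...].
[0; 1, 5, 4, 4]

Euclidean algorithm steps:
89 = 0 × 106 + 89
106 = 1 × 89 + 17
89 = 5 × 17 + 4
17 = 4 × 4 + 1
4 = 4 × 1 + 0
Continued fraction: [0; 1, 5, 4, 4]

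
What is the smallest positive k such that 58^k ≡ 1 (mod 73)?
72

73 is prime, so ord(58) divides φ(73) = 72.
Divisors of 72: 1, 2, 3, 4, 6, 8, 9, 12, 18, 24, 36, 72.
Repeated squaring: 58^1 ≡ 58, 58^2 ≡ 6, 58^4 ≡ 36, 58^8 ≡ 55, 58^16 ≡ 32, 58^32 ≡ 2, 58^64 ≡ 4 (mod 73).
Test 58^d mod 73 for each divisor d in increasing order:
58^1 ≡ 58
58^2 ≡ 6
58^3 = 58^2·58^1 ≡ 56
58^4 ≡ 36
58^6 = 58^4·58^2 ≡ 70
58^8 ≡ 55
58^9 = 58^8·58^1 ≡ 51
58^12 = 58^8·58^4 ≡ 9
58^18 = 58^16·58^2 ≡ 46
58^24 = 58^16·58^8 ≡ 8
58^36 = 58^32·58^4 ≡ 72
58^72 = 58^64·58^8 ≡ 1  ← first divisor giving 1
The order is 72.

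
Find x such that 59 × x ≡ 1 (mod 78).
41

gcd(59, 78) = 1, so the inverse exists.
Extended Euclidean algorithm on (78, 59):
78 = 1 × 59 + 19  ⟹  19 = (1)·78 + (-1)·59
59 = 3 × 19 + 2  ⟹  2 = (-3)·78 + (4)·59
19 = 9 × 2 + 1  ⟹  1 = (28)·78 + (-37)·59
So (-37)·59 ≡ 1 (mod 78), i.e. 59^(-1) ≡ -37 ≡ 41 (mod 78).
Check: 59 × 41 = 2419 ≡ 1 (mod 78)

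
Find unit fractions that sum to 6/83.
1/14 + 1/1162

Greedy algorithm:
6/83: ceiling(83/6) = 14, use 1/14
1/1162: ceiling(1162/1) = 1162, use 1/1162
Result: 6/83 = 1/14 + 1/1162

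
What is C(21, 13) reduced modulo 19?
0

Using Lucas' theorem:
Write n=21 and k=13 in base 19:
n in base 19: [1, 2]
k in base 19: [0, 13]
C(21,13) mod 19 = ∏ C(n_i, k_i) mod 19
Digit binomials (mod 19): C(1,0) = 1; C(2,13) = 0 (k_i > n_i)
Product: 1 × 0 = 0 ≡ 0 (mod 19)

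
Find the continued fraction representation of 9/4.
[2; 4]

Euclidean algorithm steps:
9 = 2 × 4 + 1
4 = 4 × 1 + 0
Continued fraction: [2; 4]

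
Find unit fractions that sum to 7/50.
1/8 + 1/67 + 1/13400

Greedy algorithm:
7/50: ceiling(50/7) = 8, use 1/8
3/200: ceiling(200/3) = 67, use 1/67
1/13400: ceiling(13400/1) = 13400, use 1/13400
Result: 7/50 = 1/8 + 1/67 + 1/13400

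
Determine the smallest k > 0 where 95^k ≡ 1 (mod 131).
130

131 is prime, so ord(95) divides φ(131) = 130.
Divisors of 130: 1, 2, 5, 10, 13, 26, 65, 130.
Repeated squaring: 95^1 ≡ 95, 95^2 ≡ 117, 95^4 ≡ 65, 95^8 ≡ 33, 95^16 ≡ 41, 95^32 ≡ 109, 95^64 ≡ 91, 95^128 ≡ 28 (mod 131).
Test 95^d mod 131 for each divisor d in increasing order:
95^1 ≡ 95
95^2 ≡ 117
95^5 = 95^4·95^1 ≡ 18
95^10 = 95^8·95^2 ≡ 62
95^13 = 95^8·95^4·95^1 ≡ 70
95^26 = 95^16·95^8·95^2 ≡ 53
95^65 = 95^64·95^1 ≡ 130
95^130 = 95^128·95^2 ≡ 1  ← first divisor giving 1
The order is 130.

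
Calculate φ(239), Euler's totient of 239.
238

239 = 239
φ(n) = n × ∏(1 - 1/p) for each prime p dividing n
φ(239) = 239 × (1 - 1/239) = 238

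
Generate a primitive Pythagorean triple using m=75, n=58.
(2261, 8700, 8989)

Euclid's formula: a = m² - n², b = 2mn, c = m² + n²
m = 75, n = 58
a = 75² - 58² = 5625 - 3364 = 2261
b = 2 × 75 × 58 = 8700
c = 75² + 58² = 5625 + 3364 = 8989
Verification: 2261² + 8700² = 5112121 + 75690000 = 80802121 = 8989² ✓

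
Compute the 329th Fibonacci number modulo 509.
249

Matrix identity: Q^n = [[F_(n+1), F_n], [F_n, F_(n-1)]] with Q = [[1,1],[1,0]].
n = 329 = 101001001₂. Square-and-multiply, entries mod 509:
Q^1 = [[1,1],[1,0]]
Q^2 = (Q^1)² = [[2,1],[1,1]]
Q^5 = (Q^2)²·Q = [[8,5],[5,3]]
Q^10 = (Q^5)² = [[89,55],[55,34]]
Q^20 = (Q^10)² = [[257,148],[148,109]]
Q^41 = (Q^20)²·Q = [[110,405],[405,214]]
Q^82 = (Q^41)² = [[11,407],[407,113]]
Q^164 = (Q^82)² = [[345,77],[77,268]]
Q^329 = (Q^164)²·Q = [[113,249],[249,373]]
F_329 mod 509 = Q^329[0][1] = 249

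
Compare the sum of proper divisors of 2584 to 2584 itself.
abundant

Proper divisors of 2584: sum = 1 + 2 + 4 + 8 + 17 + 19 + 34 + 38 + 68 + 76 + 136 + 152 + 323 + 646 + 1292 = 2816
Since 2816 > 2584, 2584 is abundant.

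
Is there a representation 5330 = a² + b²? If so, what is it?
1² + 73² (a=1, b=73)

Factorization: 5330 = 2 × 5 × 13 × 41
By Fermat: n is sum of two squares iff every prime p ≡ 3 (mod 4) appears to even power.
All primes ≡ 3 (mod 4) appear to even power.
Search a = 0, 1, 2, … for 5330 - a² a perfect square: first hit at a = 1: 5330 - 1 = 5329 = 73².
5330 = 1² + 73² = 1 + 5329 ✓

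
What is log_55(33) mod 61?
33

Baby-step giant-step with step n = ⌈√61⌉ = 8.
Baby steps 55^j mod 61 (j:value) for j=0..7: 0:1, 1:55, 2:36, 3:28, 4:15, 5:32, 6:52, 7:54.
Giant-step multiplier: 55^(-8) ≡ 55^(60-8) = 55^52 ≡ 16 (mod 61).
Giant steps γ_i = 33·16^i mod 61: γ_0=33, γ_1=40, γ_2=30, γ_3=53, γ_4=55 (in table at j=1).
x = i·n + j = 4·8 + 1 = 33.
Check: 55^33 ≡ 33 (mod 61).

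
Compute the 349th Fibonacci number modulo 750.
599

Matrix identity: Q^n = [[F_(n+1), F_n], [F_n, F_(n-1)]] with Q = [[1,1],[1,0]].
n = 349 = 101011101₂. Square-and-multiply, entries mod 750:
Q^1 = [[1,1],[1,0]]
Q^2 = (Q^1)² = [[2,1],[1,1]]
Q^5 = (Q^2)²·Q = [[8,5],[5,3]]
Q^10 = (Q^5)² = [[89,55],[55,34]]
Q^21 = (Q^10)²·Q = [[461,446],[446,15]]
Q^43 = (Q^21)²·Q = [[483,437],[437,46]]
Q^87 = (Q^43)²·Q = [[681,508],[508,173]]
Q^174 = (Q^87)² = [[325,332],[332,743]]
Q^349 = (Q^174)²·Q = [[425,599],[599,576]]
F_349 mod 750 = Q^349[0][1] = 599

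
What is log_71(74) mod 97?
55

Baby-step giant-step with step n = ⌈√97⌉ = 10.
Baby steps 71^j mod 97 (j:value) for j=0..9: 0:1, 1:71, 2:94, 3:78, 4:9, 5:57, 6:70, 7:23, 8:81, 9:28.
Giant-step multiplier: 71^(-10) ≡ 71^(96-10) = 71^86 ≡ 95 (mod 97).
Giant steps γ_i = 74·95^i mod 97: γ_0=74, γ_1=46, γ_2=5, γ_3=87, γ_4=20, γ_5=57 (in table at j=5).
x = i·n + j = 5·10 + 5 = 55.
Check: 71^55 ≡ 74 (mod 97).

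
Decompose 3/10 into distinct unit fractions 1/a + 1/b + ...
1/4 + 1/20

Greedy algorithm:
3/10: ceiling(10/3) = 4, use 1/4
1/20: ceiling(20/1) = 20, use 1/20
Result: 3/10 = 1/4 + 1/20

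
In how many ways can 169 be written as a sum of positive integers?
250438925115

p(n) counts ways to write n as a sum of positive integers (order ignored).
Euler's pentagonal recurrence: p(k) = p(k-1) + p(k-2) - p(k-5) - p(k-7) + p(k-12) + p(k-15) - ... (offsets j(3j∓1)/2, signs ++--, p(0)=1, p(<0)=0).
DP table for k = 0..168: p(0)=1, p(1)=1, p(2)=2, p(3)=3, p(4)=5, p(5)=7, p(6)=11, p(7)=15, p(8)=22, p(9)=30, p(10)=42, p(11)=56, p(12)=77, p(13)=101, p(14)=135, p(15)=176, p(16)=231, p(17)=297, p(18)=385, p(19)=490, p(20)=627, p(21)=792, p(22)=1002, p(23)=1255, p(24)=1575, p(25)=1958, p(26)=2436, p(27)=3010, p(28)=3718, p(29)=4565, p(30)=5604, p(31)=6842, p(32)=8349, p(33)=10143, p(34)=12310, p(35)=14883, p(36)=17977, p(37)=21637, p(38)=26015, p(39)=31185, p(40)=37338, p(41)=44583, p(42)=53174, p(43)=63261, p(44)=75175, p(45)=89134, p(46)=105558, p(47)=124754, p(48)=147273, p(49)=173525, p(50)=204226, p(51)=239943, p(52)=281589, p(53)=329931, p(54)=386155, p(55)=451276, p(56)=526823, p(57)=614154, p(58)=715220, p(59)=831820, p(60)=966467, p(61)=1121505, p(62)=1300156, p(63)=1505499, p(64)=1741630, p(65)=2012558, p(66)=2323520, p(67)=2679689, p(68)=3087735, p(69)=3554345, p(70)=4087968, p(71)=4697205, p(72)=5392783, p(73)=6185689, p(74)=7089500, p(75)=8118264, p(76)=9289091, p(77)=10619863, p(78)=12132164, p(79)=13848650, p(80)=15796476, p(81)=18004327, p(82)=20506255, p(83)=23338469, p(84)=26543660, p(85)=30167357, p(86)=34262962, p(87)=38887673, p(88)=44108109, p(89)=49995925, p(90)=56634173, p(91)=64112359, p(92)=72533807, p(93)=82010177, p(94)=92669720, p(95)=104651419, p(96)=118114304, p(97)=133230930, p(98)=150198136, p(99)=169229875, p(100)=190569292, p(101)=214481126, p(102)=241265379, p(103)=271248950, p(104)=304801365, p(105)=342325709, p(106)=384276336, p(107)=431149389, p(108)=483502844, p(109)=541946240, p(110)=607163746, p(111)=679903203, p(112)=761002156, p(113)=851376628, p(114)=952050665, p(115)=1064144451, p(116)=1188908248, p(117)=1327710076, p(118)=1482074143, p(119)=1653668665, p(120)=1844349560, p(121)=2056148051, p(122)=2291320912, p(123)=2552338241, p(124)=2841940500, p(125)=3163127352, p(126)=3519222692, p(127)=3913864295, p(128)=4351078600, p(129)=4835271870, p(130)=5371315400, p(131)=5964539504, p(132)=6620830889, p(133)=7346629512, p(134)=8149040695, p(135)=9035836076, p(136)=10015581680, p(137)=11097645016, p(138)=12292341831, p(139)=13610949895, p(140)=15065878135, p(141)=16670689208, p(142)=18440293320, p(143)=20390982757, p(144)=22540654445, p(145)=24908858009, p(146)=27517052599, p(147)=30388671978, p(148)=33549419497, p(149)=37027355200, p(150)=40853235313, p(151)=45060624582, p(152)=49686288421, p(153)=54770336324, p(154)=60356673280, p(155)=66493182097, p(156)=73232243759, p(157)=80630964769, p(158)=88751778802, p(159)=97662728555, p(160)=107438159466, p(161)=118159068427, p(162)=129913904637, p(163)=142798995930, p(164)=156919475295, p(165)=172389800255, p(166)=189334822579, p(167)=207890420102, p(168)=228204732751.
Final step: p(169) = p(168) + p(167) - p(164) - p(162) + p(157) + p(154) - p(147) - p(143) + p(134) + p(129) - p(118) - p(112) + p(99) + p(92) - p(77) - p(69) + p(52) + p(43) - p(24) - p(14)
= 228204732751 + 207890420102 - 156919475295 - 129913904637 + 80630964769 + 60356673280 - 30388671978 - 20390982757 + 8149040695 + 4835271870 - 1482074143 - 761002156 + 169229875 + 72533807 - 10619863 - 3554345 + 281589 + 63261 - 1575 - 135
= 250438925115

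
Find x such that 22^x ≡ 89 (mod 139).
82

Baby-step giant-step with step n = ⌈√139⌉ = 12.
Baby steps 22^j mod 139 (j:value) for j=0..11: 0:1, 1:22, 2:67, 3:84, 4:41, 5:68, 6:106, 7:108, 8:13, 9:8, 10:37, 11:119.
Giant-step multiplier: 22^(-12) ≡ 22^(138-12) = 22^126 ≡ 6 (mod 139).
Giant steps γ_i = 89·6^i mod 139: γ_0=89, γ_1=117, γ_2=7, γ_3=42, γ_4=113, γ_5=122, γ_6=37 (in table at j=10).
x = i·n + j = 6·12 + 10 = 82.
Check: 22^82 ≡ 89 (mod 139).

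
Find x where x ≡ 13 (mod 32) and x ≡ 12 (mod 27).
525

Using Chinese Remainder Theorem:
M = 32 × 27 = 864
M1 = 27, M2 = 32
y1 = 27^(-1) mod 32 = 19
y2 = 32^(-1) mod 27 = 11
x = (13×27×19 + 12×32×11) mod 864 = 525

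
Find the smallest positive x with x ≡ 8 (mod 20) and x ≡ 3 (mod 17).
88

Using Chinese Remainder Theorem:
M = 20 × 17 = 340
M1 = 17, M2 = 20
y1 = 17^(-1) mod 20 = 13
y2 = 20^(-1) mod 17 = 6
x = (8×17×13 + 3×20×6) mod 340 = 88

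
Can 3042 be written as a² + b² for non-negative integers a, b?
21² + 51² (a=21, b=51)

Factorization: 3042 = 2 × 3^2 × 13^2
By Fermat: n is sum of two squares iff every prime p ≡ 3 (mod 4) appears to even power.
All primes ≡ 3 (mod 4) appear to even power.
Search a = 0, 1, 2, … for 3042 - a² a perfect square: first hit at a = 21: 3042 - 441 = 2601 = 51².
3042 = 21² + 51² = 441 + 2601 ✓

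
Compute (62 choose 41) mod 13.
11

Using Lucas' theorem:
Write n=62 and k=41 in base 13:
n in base 13: [4, 10]
k in base 13: [3, 2]
C(62,41) mod 13 = ∏ C(n_i, k_i) mod 13
Digit binomials (mod 13): C(4,3) = 4; C(10,2) = 45 ≡ 6
Product: 4 × 6 = 24 ≡ 11 (mod 13)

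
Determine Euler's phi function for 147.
84

147 = 3 × 7^2
φ(n) = n × ∏(1 - 1/p) for each prime p dividing n
φ(147) = 147 × (1 - 1/3) × (1 - 1/7) = 84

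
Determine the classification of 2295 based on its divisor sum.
deficient

Proper divisors of 2295: sum = 1 + 3 + 5 + 9 + 15 + 17 + 27 + 45 + 51 + 85 + 135 + 153 + 255 + 459 + 765 = 2025
Since 2025 < 2295, 2295 is deficient.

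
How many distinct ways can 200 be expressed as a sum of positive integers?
3972999029388

p(n) counts ways to write n as a sum of positive integers (order ignored).
Euler's pentagonal recurrence: p(k) = p(k-1) + p(k-2) - p(k-5) - p(k-7) + p(k-12) + p(k-15) - ... (offsets j(3j∓1)/2, signs ++--, p(0)=1, p(<0)=0).
DP table for k = 0..199: p(0)=1, p(1)=1, p(2)=2, p(3)=3, p(4)=5, p(5)=7, p(6)=11, p(7)=15, p(8)=22, p(9)=30, p(10)=42, p(11)=56, p(12)=77, p(13)=101, p(14)=135, p(15)=176, p(16)=231, p(17)=297, p(18)=385, p(19)=490, p(20)=627, p(21)=792, p(22)=1002, p(23)=1255, p(24)=1575, p(25)=1958, p(26)=2436, p(27)=3010, p(28)=3718, p(29)=4565, p(30)=5604, p(31)=6842, p(32)=8349, p(33)=10143, p(34)=12310, p(35)=14883, p(36)=17977, p(37)=21637, p(38)=26015, p(39)=31185, p(40)=37338, p(41)=44583, p(42)=53174, p(43)=63261, p(44)=75175, p(45)=89134, p(46)=105558, p(47)=124754, p(48)=147273, p(49)=173525, p(50)=204226, p(51)=239943, p(52)=281589, p(53)=329931, p(54)=386155, p(55)=451276, p(56)=526823, p(57)=614154, p(58)=715220, p(59)=831820, p(60)=966467, p(61)=1121505, p(62)=1300156, p(63)=1505499, p(64)=1741630, p(65)=2012558, p(66)=2323520, p(67)=2679689, p(68)=3087735, p(69)=3554345, p(70)=4087968, p(71)=4697205, p(72)=5392783, p(73)=6185689, p(74)=7089500, p(75)=8118264, p(76)=9289091, p(77)=10619863, p(78)=12132164, p(79)=13848650, p(80)=15796476, p(81)=18004327, p(82)=20506255, p(83)=23338469, p(84)=26543660, p(85)=30167357, p(86)=34262962, p(87)=38887673, p(88)=44108109, p(89)=49995925, p(90)=56634173, p(91)=64112359, p(92)=72533807, p(93)=82010177, p(94)=92669720, p(95)=104651419, p(96)=118114304, p(97)=133230930, p(98)=150198136, p(99)=169229875, p(100)=190569292, p(101)=214481126, p(102)=241265379, p(103)=271248950, p(104)=304801365, p(105)=342325709, p(106)=384276336, p(107)=431149389, p(108)=483502844, p(109)=541946240, p(110)=607163746, p(111)=679903203, p(112)=761002156, p(113)=851376628, p(114)=952050665, p(115)=1064144451, p(116)=1188908248, p(117)=1327710076, p(118)=1482074143, p(119)=1653668665, p(120)=1844349560, p(121)=2056148051, p(122)=2291320912, p(123)=2552338241, p(124)=2841940500, p(125)=3163127352, p(126)=3519222692, p(127)=3913864295, p(128)=4351078600, p(129)=4835271870, p(130)=5371315400, p(131)=5964539504, p(132)=6620830889, p(133)=7346629512, p(134)=8149040695, p(135)=9035836076, p(136)=10015581680, p(137)=11097645016, p(138)=12292341831, p(139)=13610949895, p(140)=15065878135, p(141)=16670689208, p(142)=18440293320, p(143)=20390982757, p(144)=22540654445, p(145)=24908858009, p(146)=27517052599, p(147)=30388671978, p(148)=33549419497, p(149)=37027355200, p(150)=40853235313, p(151)=45060624582, p(152)=49686288421, p(153)=54770336324, p(154)=60356673280, p(155)=66493182097, p(156)=73232243759, p(157)=80630964769, p(158)=88751778802, p(159)=97662728555, p(160)=107438159466, p(161)=118159068427, p(162)=129913904637, p(163)=142798995930, p(164)=156919475295, p(165)=172389800255, p(166)=189334822579, p(167)=207890420102, p(168)=228204732751, p(169)=250438925115, p(170)=274768617130, p(171)=301384802048, p(172)=330495499613, p(173)=362326859895, p(174)=397125074750, p(175)=435157697830, p(176)=476715857290, p(177)=522115831195, p(178)=571701605655, p(179)=625846753120, p(180)=684957390936, p(181)=749474411781, p(182)=819876908323, p(183)=896684817527, p(184)=980462880430, p(185)=1071823774337, p(186)=1171432692373, p(187)=1280011042268, p(188)=1398341745571, p(189)=1527273599625, p(190)=1667727404093, p(191)=1820701100652, p(192)=1987276856363, p(193)=2168627105469, p(194)=2366022741845, p(195)=2580840212973, p(196)=2814570987591, p(197)=3068829878530, p(198)=3345365983698, p(199)=3646072432125.
Final step: p(200) = p(199) + p(198) - p(195) - p(193) + p(188) + p(185) - p(178) - p(174) + p(165) + p(160) - p(149) - p(143) + p(130) + p(123) - p(108) - p(100) + p(83) + p(74) - p(55) - p(45) + p(24) + p(13)
= 3646072432125 + 3345365983698 - 2580840212973 - 2168627105469 + 1398341745571 + 1071823774337 - 571701605655 - 397125074750 + 172389800255 + 107438159466 - 37027355200 - 20390982757 + 5371315400 + 2552338241 - 483502844 - 190569292 + 23338469 + 7089500 - 451276 - 89134 + 1575 + 101
= 3972999029388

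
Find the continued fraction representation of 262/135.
[1; 1, 15, 1, 7]

Euclidean algorithm steps:
262 = 1 × 135 + 127
135 = 1 × 127 + 8
127 = 15 × 8 + 7
8 = 1 × 7 + 1
7 = 7 × 1 + 0
Continued fraction: [1; 1, 15, 1, 7]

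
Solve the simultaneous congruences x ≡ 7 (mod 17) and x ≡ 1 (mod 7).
92

Using Chinese Remainder Theorem:
M = 17 × 7 = 119
M1 = 7, M2 = 17
y1 = 7^(-1) mod 17 = 5
y2 = 17^(-1) mod 7 = 5
x = (7×7×5 + 1×17×5) mod 119 = 92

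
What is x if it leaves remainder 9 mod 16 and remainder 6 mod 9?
105

Using Chinese Remainder Theorem:
M = 16 × 9 = 144
M1 = 9, M2 = 16
y1 = 9^(-1) mod 16 = 9
y2 = 16^(-1) mod 9 = 4
x = (9×9×9 + 6×16×4) mod 144 = 105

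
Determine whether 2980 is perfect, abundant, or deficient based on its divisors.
abundant

Proper divisors of 2980: sum = 1 + 2 + 4 + 5 + 10 + 20 + 149 + 298 + 596 + 745 + 1490 = 3320
Since 3320 > 2980, 2980 is abundant.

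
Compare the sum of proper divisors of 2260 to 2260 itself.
abundant

Proper divisors of 2260: sum = 1 + 2 + 4 + 5 + 10 + 20 + 113 + 226 + 452 + 565 + 1130 = 2528
Since 2528 > 2260, 2260 is abundant.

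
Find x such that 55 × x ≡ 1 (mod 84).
55

gcd(55, 84) = 1, so the inverse exists.
Extended Euclidean algorithm on (84, 55):
84 = 1 × 55 + 29  ⟹  29 = (1)·84 + (-1)·55
55 = 1 × 29 + 26  ⟹  26 = (-1)·84 + (2)·55
29 = 1 × 26 + 3  ⟹  3 = (2)·84 + (-3)·55
26 = 8 × 3 + 2  ⟹  2 = (-17)·84 + (26)·55
3 = 1 × 2 + 1  ⟹  1 = (19)·84 + (-29)·55
So (-29)·55 ≡ 1 (mod 84), i.e. 55^(-1) ≡ -29 ≡ 55 (mod 84).
Check: 55 × 55 = 3025 ≡ 1 (mod 84)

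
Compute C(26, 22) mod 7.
5

Using Lucas' theorem:
Write n=26 and k=22 in base 7:
n in base 7: [3, 5]
k in base 7: [3, 1]
C(26,22) mod 7 = ∏ C(n_i, k_i) mod 7
Digit binomials (mod 7): C(3,3) = 1; C(5,1) = 5
Product: 1 × 5 = 5 ≡ 5 (mod 7)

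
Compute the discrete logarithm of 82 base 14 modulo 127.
50

Baby-step giant-step with step n = ⌈√127⌉ = 12.
Baby steps 14^j mod 127 (j:value) for j=0..11: 0:1, 1:14, 2:69, 3:77, 4:62, 5:106, 6:87, 7:75, 8:34, 9:95, 10:60, 11:78.
Giant-step multiplier: 14^(-12) ≡ 14^(126-12) = 14^114 ≡ 122 (mod 127).
Giant steps γ_i = 82·122^i mod 127: γ_0=82, γ_1=98, γ_2=18, γ_3=37, γ_4=69 (in table at j=2).
x = i·n + j = 4·12 + 2 = 50.
Check: 14^50 ≡ 82 (mod 127).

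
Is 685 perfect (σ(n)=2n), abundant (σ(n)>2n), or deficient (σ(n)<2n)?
deficient

Proper divisors of 685: sum = 1 + 5 + 137 = 143
Since 143 < 685, 685 is deficient.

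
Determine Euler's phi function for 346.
172

346 = 2 × 173
φ(n) = n × ∏(1 - 1/p) for each prime p dividing n
φ(346) = 346 × (1 - 1/2) × (1 - 1/173) = 172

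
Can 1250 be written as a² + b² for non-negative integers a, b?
5² + 35² (a=5, b=35)

Factorization: 1250 = 2 × 5^4
By Fermat: n is sum of two squares iff every prime p ≡ 3 (mod 4) appears to even power.
All primes ≡ 3 (mod 4) appear to even power.
Search a = 0, 1, 2, … for 1250 - a² a perfect square: first hit at a = 5: 1250 - 25 = 1225 = 35².
1250 = 5² + 35² = 25 + 1225 ✓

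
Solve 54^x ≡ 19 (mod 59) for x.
16

Baby-step giant-step with step n = ⌈√59⌉ = 8.
Baby steps 54^j mod 59 (j:value) for j=0..7: 0:1, 1:54, 2:25, 3:52, 4:35, 5:2, 6:49, 7:50.
Giant-step multiplier: 54^(-8) ≡ 54^(58-8) = 54^50 ≡ 21 (mod 59).
Giant steps γ_i = 19·21^i mod 59: γ_0=19, γ_1=45, γ_2=1 (in table at j=0).
x = i·n + j = 2·8 + 0 = 16.
Check: 54^16 ≡ 19 (mod 59).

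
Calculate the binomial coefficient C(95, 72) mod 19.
0

Using Lucas' theorem:
Write n=95 and k=72 in base 19:
n in base 19: [5, 0]
k in base 19: [3, 15]
C(95,72) mod 19 = ∏ C(n_i, k_i) mod 19
Digit binomials (mod 19): C(5,3) = 10; C(0,15) = 0 (k_i > n_i)
Product: 10 × 0 = 0 ≡ 0 (mod 19)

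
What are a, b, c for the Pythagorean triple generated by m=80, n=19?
(6039, 3040, 6761)

Euclid's formula: a = m² - n², b = 2mn, c = m² + n²
m = 80, n = 19
a = 80² - 19² = 6400 - 361 = 6039
b = 2 × 80 × 19 = 3040
c = 80² + 19² = 6400 + 361 = 6761
Verification: 6039² + 3040² = 36469521 + 9241600 = 45711121 = 6761² ✓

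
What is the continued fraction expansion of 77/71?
[1; 11, 1, 5]

Euclidean algorithm steps:
77 = 1 × 71 + 6
71 = 11 × 6 + 5
6 = 1 × 5 + 1
5 = 5 × 1 + 0
Continued fraction: [1; 11, 1, 5]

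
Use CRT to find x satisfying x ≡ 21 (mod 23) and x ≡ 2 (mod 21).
44

Using Chinese Remainder Theorem:
M = 23 × 21 = 483
M1 = 21, M2 = 23
y1 = 21^(-1) mod 23 = 11
y2 = 23^(-1) mod 21 = 11
x = (21×21×11 + 2×23×11) mod 483 = 44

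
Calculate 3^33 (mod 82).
3

Repeated squaring. Binary of 33 = 100001.
3^1 ≡ 3 (mod 82); 3^2 ≡ 9 (mod 82); 3^4 ≡ 81 (mod 82); 3^8 ≡ 1 (mod 82); 3^16 ≡ 1 (mod 82); 3^32 ≡ 1 (mod 82)
3^33 = 3^1 × 3^32 ≡ 3 (mod 82)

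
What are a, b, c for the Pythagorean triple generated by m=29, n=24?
(265, 1392, 1417)

Euclid's formula: a = m² - n², b = 2mn, c = m² + n²
m = 29, n = 24
a = 29² - 24² = 841 - 576 = 265
b = 2 × 29 × 24 = 1392
c = 29² + 24² = 841 + 576 = 1417
Verification: 265² + 1392² = 70225 + 1937664 = 2007889 = 1417² ✓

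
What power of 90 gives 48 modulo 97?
50

Baby-step giant-step with step n = ⌈√97⌉ = 10.
Baby steps 90^j mod 97 (j:value) for j=0..9: 0:1, 1:90, 2:49, 3:45, 4:73, 5:71, 6:85, 7:84, 8:91, 9:42.
Giant-step multiplier: 90^(-10) ≡ 90^(96-10) = 90^86 ≡ 32 (mod 97).
Giant steps γ_i = 48·32^i mod 97: γ_0=48, γ_1=81, γ_2=70, γ_3=9, γ_4=94, γ_5=1 (in table at j=0).
x = i·n + j = 5·10 + 0 = 50.
Check: 90^50 ≡ 48 (mod 97).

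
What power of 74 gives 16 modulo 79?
38

Baby-step giant-step with step n = ⌈√79⌉ = 9.
Baby steps 74^j mod 79 (j:value) for j=0..8: 0:1, 1:74, 2:25, 3:33, 4:72, 5:35, 6:62, 7:6, 8:49.
Giant-step multiplier: 74^(-9) ≡ 74^(78-9) = 74^69 ≡ 69 (mod 79).
Giant steps γ_i = 16·69^i mod 79: γ_0=16, γ_1=77, γ_2=20, γ_3=37, γ_4=25 (in table at j=2).
x = i·n + j = 4·9 + 2 = 38.
Check: 74^38 ≡ 16 (mod 79).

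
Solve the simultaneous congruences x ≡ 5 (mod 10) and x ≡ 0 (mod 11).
55

Using Chinese Remainder Theorem:
M = 10 × 11 = 110
M1 = 11, M2 = 10
y1 = 11^(-1) mod 10 = 1
y2 = 10^(-1) mod 11 = 10
x = (5×11×1 + 0×10×10) mod 110 = 55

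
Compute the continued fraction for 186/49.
[3; 1, 3, 1, 9]

Euclidean algorithm steps:
186 = 3 × 49 + 39
49 = 1 × 39 + 10
39 = 3 × 10 + 9
10 = 1 × 9 + 1
9 = 9 × 1 + 0
Continued fraction: [3; 1, 3, 1, 9]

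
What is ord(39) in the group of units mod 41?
20

41 is prime, so ord(39) divides φ(41) = 40.
Divisors of 40: 1, 2, 4, 5, 8, 10, 20, 40.
Repeated squaring: 39^1 ≡ 39, 39^2 ≡ 4, 39^4 ≡ 16, 39^8 ≡ 10, 39^16 ≡ 18, 39^32 ≡ 37 (mod 41).
Test 39^d mod 41 for each divisor d in increasing order:
39^1 ≡ 39
39^2 ≡ 4
39^4 ≡ 16
39^5 = 39^4·39^1 ≡ 9
39^8 ≡ 10
39^10 = 39^8·39^2 ≡ 40
39^20 = 39^16·39^4 ≡ 1  ← first divisor giving 1
The order is 20.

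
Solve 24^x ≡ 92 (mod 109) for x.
21

Baby-step giant-step with step n = ⌈√109⌉ = 11.
Baby steps 24^j mod 109 (j:value) for j=0..10: 0:1, 1:24, 2:31, 3:90, 4:89, 5:65, 6:34, 7:53, 8:73, 9:8, 10:83.
Giant-step multiplier: 24^(-11) ≡ 24^(108-11) = 24^97 ≡ 40 (mod 109).
Giant steps γ_i = 92·40^i mod 109: γ_0=92, γ_1=83 (in table at j=10).
x = i·n + j = 1·11 + 10 = 21.
Check: 24^21 ≡ 92 (mod 109).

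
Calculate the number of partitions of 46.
105558

p(n) counts ways to write n as a sum of positive integers (order ignored).
Euler's pentagonal recurrence: p(k) = p(k-1) + p(k-2) - p(k-5) - p(k-7) + p(k-12) + p(k-15) - ... (offsets j(3j∓1)/2, signs ++--, p(0)=1, p(<0)=0).
DP table for k = 0..45: p(0)=1, p(1)=1, p(2)=2, p(3)=3, p(4)=5, p(5)=7, p(6)=11, p(7)=15, p(8)=22, p(9)=30, p(10)=42, p(11)=56, p(12)=77, p(13)=101, p(14)=135, p(15)=176, p(16)=231, p(17)=297, p(18)=385, p(19)=490, p(20)=627, p(21)=792, p(22)=1002, p(23)=1255, p(24)=1575, p(25)=1958, p(26)=2436, p(27)=3010, p(28)=3718, p(29)=4565, p(30)=5604, p(31)=6842, p(32)=8349, p(33)=10143, p(34)=12310, p(35)=14883, p(36)=17977, p(37)=21637, p(38)=26015, p(39)=31185, p(40)=37338, p(41)=44583, p(42)=53174, p(43)=63261, p(44)=75175, p(45)=89134.
Final step: p(46) = p(45) + p(44) - p(41) - p(39) + p(34) + p(31) - p(24) - p(20) + p(11) + p(6)
= 89134 + 75175 - 44583 - 31185 + 12310 + 6842 - 1575 - 627 + 56 + 11
= 105558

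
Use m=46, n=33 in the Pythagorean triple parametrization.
(1027, 3036, 3205)

Euclid's formula: a = m² - n², b = 2mn, c = m² + n²
m = 46, n = 33
a = 46² - 33² = 2116 - 1089 = 1027
b = 2 × 46 × 33 = 3036
c = 46² + 33² = 2116 + 1089 = 3205
Verification: 1027² + 3036² = 1054729 + 9217296 = 10272025 = 3205² ✓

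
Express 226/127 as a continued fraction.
[1; 1, 3, 1, 1, 6, 2]

Euclidean algorithm steps:
226 = 1 × 127 + 99
127 = 1 × 99 + 28
99 = 3 × 28 + 15
28 = 1 × 15 + 13
15 = 1 × 13 + 2
13 = 6 × 2 + 1
2 = 2 × 1 + 0
Continued fraction: [1; 1, 3, 1, 1, 6, 2]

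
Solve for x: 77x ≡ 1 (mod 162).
101

gcd(77, 162) = 1, so the inverse exists.
Extended Euclidean algorithm on (162, 77):
162 = 2 × 77 + 8  ⟹  8 = (1)·162 + (-2)·77
77 = 9 × 8 + 5  ⟹  5 = (-9)·162 + (19)·77
8 = 1 × 5 + 3  ⟹  3 = (10)·162 + (-21)·77
5 = 1 × 3 + 2  ⟹  2 = (-19)·162 + (40)·77
3 = 1 × 2 + 1  ⟹  1 = (29)·162 + (-61)·77
So (-61)·77 ≡ 1 (mod 162), i.e. 77^(-1) ≡ -61 ≡ 101 (mod 162).
Check: 77 × 101 = 7777 ≡ 1 (mod 162)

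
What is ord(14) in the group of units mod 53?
52

53 is prime, so ord(14) divides φ(53) = 52.
Divisors of 52: 1, 2, 4, 13, 26, 52.
Repeated squaring: 14^1 ≡ 14, 14^2 ≡ 37, 14^4 ≡ 44, 14^8 ≡ 28, 14^16 ≡ 42, 14^32 ≡ 15 (mod 53).
Test 14^d mod 53 for each divisor d in increasing order:
14^1 ≡ 14
14^2 ≡ 37
14^4 ≡ 44
14^13 = 14^8·14^4·14^1 ≡ 23
14^26 = 14^16·14^8·14^2 ≡ 52
14^52 = 14^32·14^16·14^4 ≡ 1  ← first divisor giving 1
The order is 52.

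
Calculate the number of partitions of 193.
2168627105469

p(n) counts ways to write n as a sum of positive integers (order ignored).
Euler's pentagonal recurrence: p(k) = p(k-1) + p(k-2) - p(k-5) - p(k-7) + p(k-12) + p(k-15) - ... (offsets j(3j∓1)/2, signs ++--, p(0)=1, p(<0)=0).
DP table for k = 0..192: p(0)=1, p(1)=1, p(2)=2, p(3)=3, p(4)=5, p(5)=7, p(6)=11, p(7)=15, p(8)=22, p(9)=30, p(10)=42, p(11)=56, p(12)=77, p(13)=101, p(14)=135, p(15)=176, p(16)=231, p(17)=297, p(18)=385, p(19)=490, p(20)=627, p(21)=792, p(22)=1002, p(23)=1255, p(24)=1575, p(25)=1958, p(26)=2436, p(27)=3010, p(28)=3718, p(29)=4565, p(30)=5604, p(31)=6842, p(32)=8349, p(33)=10143, p(34)=12310, p(35)=14883, p(36)=17977, p(37)=21637, p(38)=26015, p(39)=31185, p(40)=37338, p(41)=44583, p(42)=53174, p(43)=63261, p(44)=75175, p(45)=89134, p(46)=105558, p(47)=124754, p(48)=147273, p(49)=173525, p(50)=204226, p(51)=239943, p(52)=281589, p(53)=329931, p(54)=386155, p(55)=451276, p(56)=526823, p(57)=614154, p(58)=715220, p(59)=831820, p(60)=966467, p(61)=1121505, p(62)=1300156, p(63)=1505499, p(64)=1741630, p(65)=2012558, p(66)=2323520, p(67)=2679689, p(68)=3087735, p(69)=3554345, p(70)=4087968, p(71)=4697205, p(72)=5392783, p(73)=6185689, p(74)=7089500, p(75)=8118264, p(76)=9289091, p(77)=10619863, p(78)=12132164, p(79)=13848650, p(80)=15796476, p(81)=18004327, p(82)=20506255, p(83)=23338469, p(84)=26543660, p(85)=30167357, p(86)=34262962, p(87)=38887673, p(88)=44108109, p(89)=49995925, p(90)=56634173, p(91)=64112359, p(92)=72533807, p(93)=82010177, p(94)=92669720, p(95)=104651419, p(96)=118114304, p(97)=133230930, p(98)=150198136, p(99)=169229875, p(100)=190569292, p(101)=214481126, p(102)=241265379, p(103)=271248950, p(104)=304801365, p(105)=342325709, p(106)=384276336, p(107)=431149389, p(108)=483502844, p(109)=541946240, p(110)=607163746, p(111)=679903203, p(112)=761002156, p(113)=851376628, p(114)=952050665, p(115)=1064144451, p(116)=1188908248, p(117)=1327710076, p(118)=1482074143, p(119)=1653668665, p(120)=1844349560, p(121)=2056148051, p(122)=2291320912, p(123)=2552338241, p(124)=2841940500, p(125)=3163127352, p(126)=3519222692, p(127)=3913864295, p(128)=4351078600, p(129)=4835271870, p(130)=5371315400, p(131)=5964539504, p(132)=6620830889, p(133)=7346629512, p(134)=8149040695, p(135)=9035836076, p(136)=10015581680, p(137)=11097645016, p(138)=12292341831, p(139)=13610949895, p(140)=15065878135, p(141)=16670689208, p(142)=18440293320, p(143)=20390982757, p(144)=22540654445, p(145)=24908858009, p(146)=27517052599, p(147)=30388671978, p(148)=33549419497, p(149)=37027355200, p(150)=40853235313, p(151)=45060624582, p(152)=49686288421, p(153)=54770336324, p(154)=60356673280, p(155)=66493182097, p(156)=73232243759, p(157)=80630964769, p(158)=88751778802, p(159)=97662728555, p(160)=107438159466, p(161)=118159068427, p(162)=129913904637, p(163)=142798995930, p(164)=156919475295, p(165)=172389800255, p(166)=189334822579, p(167)=207890420102, p(168)=228204732751, p(169)=250438925115, p(170)=274768617130, p(171)=301384802048, p(172)=330495499613, p(173)=362326859895, p(174)=397125074750, p(175)=435157697830, p(176)=476715857290, p(177)=522115831195, p(178)=571701605655, p(179)=625846753120, p(180)=684957390936, p(181)=749474411781, p(182)=819876908323, p(183)=896684817527, p(184)=980462880430, p(185)=1071823774337, p(186)=1171432692373, p(187)=1280011042268, p(188)=1398341745571, p(189)=1527273599625, p(190)=1667727404093, p(191)=1820701100652, p(192)=1987276856363.
Final step: p(193) = p(192) + p(191) - p(188) - p(186) + p(181) + p(178) - p(171) - p(167) + p(158) + p(153) - p(142) - p(136) + p(123) + p(116) - p(101) - p(93) + p(76) + p(67) - p(48) - p(38) + p(17) + p(6)
= 1987276856363 + 1820701100652 - 1398341745571 - 1171432692373 + 749474411781 + 571701605655 - 301384802048 - 207890420102 + 88751778802 + 54770336324 - 18440293320 - 10015581680 + 2552338241 + 1188908248 - 214481126 - 82010177 + 9289091 + 2679689 - 147273 - 26015 + 297 + 11
= 2168627105469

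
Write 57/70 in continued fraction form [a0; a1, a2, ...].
[0; 1, 4, 2, 1, 1, 2]

Euclidean algorithm steps:
57 = 0 × 70 + 57
70 = 1 × 57 + 13
57 = 4 × 13 + 5
13 = 2 × 5 + 3
5 = 1 × 3 + 2
3 = 1 × 2 + 1
2 = 2 × 1 + 0
Continued fraction: [0; 1, 4, 2, 1, 1, 2]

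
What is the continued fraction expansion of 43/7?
[6; 7]

Euclidean algorithm steps:
43 = 6 × 7 + 1
7 = 7 × 1 + 0
Continued fraction: [6; 7]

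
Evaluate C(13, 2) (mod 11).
1

Using Lucas' theorem:
Write n=13 and k=2 in base 11:
n in base 11: [1, 2]
k in base 11: [0, 2]
C(13,2) mod 11 = ∏ C(n_i, k_i) mod 11
Digit binomials (mod 11): C(1,0) = 1; C(2,2) = 1
Product: 1 × 1 = 1 ≡ 1 (mod 11)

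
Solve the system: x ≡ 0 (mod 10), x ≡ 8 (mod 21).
50

Using Chinese Remainder Theorem:
M = 10 × 21 = 210
M1 = 21, M2 = 10
y1 = 21^(-1) mod 10 = 1
y2 = 10^(-1) mod 21 = 19
x = (0×21×1 + 8×10×19) mod 210 = 50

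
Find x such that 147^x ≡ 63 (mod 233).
208

Baby-step giant-step with step n = ⌈√233⌉ = 16.
Baby steps 147^j mod 233 (j:value) for j=0..15: 0:1, 1:147, 2:173, 3:34, 4:105, 5:57, 6:224, 7:75, 8:74, 9:160, 10:220, 11:186, 12:81, 13:24, 14:33, 15:191.
Giant-step multiplier: 147^(-16) ≡ 147^(232-16) = 147^216 ≡ 2 (mod 233).
Giant steps γ_i = 63·2^i mod 233: γ_0=63, γ_1=126, γ_2=19, γ_3=38, γ_4=76, γ_5=152, γ_6=71, γ_7=142, γ_8=51, γ_9=102, γ_10=204, γ_11=175, γ_12=117, γ_13=1 (in table at j=0).
x = i·n + j = 13·16 + 0 = 208.
Check: 147^208 ≡ 63 (mod 233).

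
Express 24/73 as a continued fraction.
[0; 3, 24]

Euclidean algorithm steps:
24 = 0 × 73 + 24
73 = 3 × 24 + 1
24 = 24 × 1 + 0
Continued fraction: [0; 3, 24]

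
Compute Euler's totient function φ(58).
28

58 = 2 × 29
φ(n) = n × ∏(1 - 1/p) for each prime p dividing n
φ(58) = 58 × (1 - 1/2) × (1 - 1/29) = 28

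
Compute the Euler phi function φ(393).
260

393 = 3 × 131
φ(n) = n × ∏(1 - 1/p) for each prime p dividing n
φ(393) = 393 × (1 - 1/3) × (1 - 1/131) = 260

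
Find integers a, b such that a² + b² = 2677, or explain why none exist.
34² + 39² (a=34, b=39)

Factorization: 2677 = 2677
By Fermat: n is sum of two squares iff every prime p ≡ 3 (mod 4) appears to even power.
All primes ≡ 3 (mod 4) appear to even power.
Search a = 0, 1, 2, … for 2677 - a² a perfect square: first hit at a = 34: 2677 - 1156 = 1521 = 39².
2677 = 34² + 39² = 1156 + 1521 ✓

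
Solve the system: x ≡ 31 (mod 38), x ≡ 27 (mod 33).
753

Using Chinese Remainder Theorem:
M = 38 × 33 = 1254
M1 = 33, M2 = 38
y1 = 33^(-1) mod 38 = 15
y2 = 38^(-1) mod 33 = 20
x = (31×33×15 + 27×38×20) mod 1254 = 753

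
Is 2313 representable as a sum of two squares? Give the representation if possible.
3² + 48² (a=3, b=48)

Factorization: 2313 = 3^2 × 257
By Fermat: n is sum of two squares iff every prime p ≡ 3 (mod 4) appears to even power.
All primes ≡ 3 (mod 4) appear to even power.
Search a = 0, 1, 2, … for 2313 - a² a perfect square: first hit at a = 3: 2313 - 9 = 2304 = 48².
2313 = 3² + 48² = 9 + 2304 ✓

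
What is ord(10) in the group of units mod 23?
22

23 is prime, so ord(10) divides φ(23) = 22.
Divisors of 22: 1, 2, 11, 22.
Repeated squaring: 10^1 ≡ 10, 10^2 ≡ 8, 10^4 ≡ 18, 10^8 ≡ 2, 10^16 ≡ 4 (mod 23).
Test 10^d mod 23 for each divisor d in increasing order:
10^1 ≡ 10
10^2 ≡ 8
10^11 = 10^8·10^2·10^1 ≡ 22
10^22 = 10^16·10^4·10^2 ≡ 1  ← first divisor giving 1
The order is 22.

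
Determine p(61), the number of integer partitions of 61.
1121505

p(n) counts ways to write n as a sum of positive integers (order ignored).
Euler's pentagonal recurrence: p(k) = p(k-1) + p(k-2) - p(k-5) - p(k-7) + p(k-12) + p(k-15) - ... (offsets j(3j∓1)/2, signs ++--, p(0)=1, p(<0)=0).
DP table for k = 0..60: p(0)=1, p(1)=1, p(2)=2, p(3)=3, p(4)=5, p(5)=7, p(6)=11, p(7)=15, p(8)=22, p(9)=30, p(10)=42, p(11)=56, p(12)=77, p(13)=101, p(14)=135, p(15)=176, p(16)=231, p(17)=297, p(18)=385, p(19)=490, p(20)=627, p(21)=792, p(22)=1002, p(23)=1255, p(24)=1575, p(25)=1958, p(26)=2436, p(27)=3010, p(28)=3718, p(29)=4565, p(30)=5604, p(31)=6842, p(32)=8349, p(33)=10143, p(34)=12310, p(35)=14883, p(36)=17977, p(37)=21637, p(38)=26015, p(39)=31185, p(40)=37338, p(41)=44583, p(42)=53174, p(43)=63261, p(44)=75175, p(45)=89134, p(46)=105558, p(47)=124754, p(48)=147273, p(49)=173525, p(50)=204226, p(51)=239943, p(52)=281589, p(53)=329931, p(54)=386155, p(55)=451276, p(56)=526823, p(57)=614154, p(58)=715220, p(59)=831820, p(60)=966467.
Final step: p(61) = p(60) + p(59) - p(56) - p(54) + p(49) + p(46) - p(39) - p(35) + p(26) + p(21) - p(10) - p(4)
= 966467 + 831820 - 526823 - 386155 + 173525 + 105558 - 31185 - 14883 + 2436 + 792 - 42 - 5
= 1121505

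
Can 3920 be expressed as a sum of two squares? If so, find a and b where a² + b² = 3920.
28² + 56² (a=28, b=56)

Factorization: 3920 = 2^4 × 5 × 7^2
By Fermat: n is sum of two squares iff every prime p ≡ 3 (mod 4) appears to even power.
All primes ≡ 3 (mod 4) appear to even power.
Search a = 0, 1, 2, … for 3920 - a² a perfect square: first hit at a = 28: 3920 - 784 = 3136 = 56².
3920 = 28² + 56² = 784 + 3136 ✓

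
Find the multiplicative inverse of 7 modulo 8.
7

gcd(7, 8) = 1, so the inverse exists.
Extended Euclidean algorithm on (8, 7):
8 = 1 × 7 + 1  ⟹  1 = (1)·8 + (-1)·7
So (-1)·7 ≡ 1 (mod 8), i.e. 7^(-1) ≡ -1 ≡ 7 (mod 8).
Check: 7 × 7 = 49 ≡ 1 (mod 8)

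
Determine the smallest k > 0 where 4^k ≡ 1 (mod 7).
3

7 is prime, so ord(4) divides φ(7) = 6.
Divisors of 6: 1, 2, 3, 6.
Repeated squaring: 4^1 ≡ 4, 4^2 ≡ 2, 4^4 ≡ 4 (mod 7).
Test 4^d mod 7 for each divisor d in increasing order:
4^1 ≡ 4
4^2 ≡ 2
4^3 = 4^2·4^1 ≡ 1  ← first divisor giving 1
The order is 3.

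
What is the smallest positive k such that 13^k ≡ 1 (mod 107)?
53

107 is prime, so ord(13) divides φ(107) = 106.
Divisors of 106: 1, 2, 53, 106.
Repeated squaring: 13^1 ≡ 13, 13^2 ≡ 62, 13^4 ≡ 99, 13^8 ≡ 64, 13^16 ≡ 30, 13^32 ≡ 44, 13^64 ≡ 10 (mod 107).
Test 13^d mod 107 for each divisor d in increasing order:
13^1 ≡ 13
13^2 ≡ 62
13^53 = 13^32·13^16·13^4·13^1 ≡ 1  ← first divisor giving 1
The order is 53.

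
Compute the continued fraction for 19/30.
[0; 1, 1, 1, 2, 1, 2]

Euclidean algorithm steps:
19 = 0 × 30 + 19
30 = 1 × 19 + 11
19 = 1 × 11 + 8
11 = 1 × 8 + 3
8 = 2 × 3 + 2
3 = 1 × 2 + 1
2 = 2 × 1 + 0
Continued fraction: [0; 1, 1, 1, 2, 1, 2]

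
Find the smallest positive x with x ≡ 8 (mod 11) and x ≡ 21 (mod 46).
481

Using Chinese Remainder Theorem:
M = 11 × 46 = 506
M1 = 46, M2 = 11
y1 = 46^(-1) mod 11 = 6
y2 = 11^(-1) mod 46 = 21
x = (8×46×6 + 21×11×21) mod 506 = 481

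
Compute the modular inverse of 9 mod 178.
99

gcd(9, 178) = 1, so the inverse exists.
Extended Euclidean algorithm on (178, 9):
178 = 19 × 9 + 7  ⟹  7 = (1)·178 + (-19)·9
9 = 1 × 7 + 2  ⟹  2 = (-1)·178 + (20)·9
7 = 3 × 2 + 1  ⟹  1 = (4)·178 + (-79)·9
So (-79)·9 ≡ 1 (mod 178), i.e. 9^(-1) ≡ -79 ≡ 99 (mod 178).
Check: 9 × 99 = 891 ≡ 1 (mod 178)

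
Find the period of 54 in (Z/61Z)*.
60

61 is prime, so ord(54) divides φ(61) = 60.
Divisors of 60: 1, 2, 3, 4, 5, 6, 10, 12, 15, 20, 30, 60.
Repeated squaring: 54^1 ≡ 54, 54^2 ≡ 49, 54^4 ≡ 22, 54^8 ≡ 57, 54^16 ≡ 16, 54^32 ≡ 12 (mod 61).
Test 54^d mod 61 for each divisor d in increasing order:
54^1 ≡ 54
54^2 ≡ 49
54^3 = 54^2·54^1 ≡ 23
54^4 ≡ 22
54^5 = 54^4·54^1 ≡ 29
54^6 = 54^4·54^2 ≡ 41
54^10 = 54^8·54^2 ≡ 48
54^12 = 54^8·54^4 ≡ 34
54^15 = 54^8·54^4·54^2·54^1 ≡ 50
54^20 = 54^16·54^4 ≡ 47
54^30 = 54^16·54^8·54^4·54^2 ≡ 60
54^60 = 54^32·54^16·54^8·54^4 ≡ 1  ← first divisor giving 1
The order is 60.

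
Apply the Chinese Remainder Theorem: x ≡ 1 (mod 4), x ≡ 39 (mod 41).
121

Using Chinese Remainder Theorem:
M = 4 × 41 = 164
M1 = 41, M2 = 4
y1 = 41^(-1) mod 4 = 1
y2 = 4^(-1) mod 41 = 31
x = (1×41×1 + 39×4×31) mod 164 = 121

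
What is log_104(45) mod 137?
83

Baby-step giant-step with step n = ⌈√137⌉ = 12.
Baby steps 104^j mod 137 (j:value) for j=0..11: 0:1, 1:104, 2:130, 3:94, 4:49, 5:27, 6:68, 7:85, 8:72, 9:90, 10:44, 11:55.
Giant-step multiplier: 104^(-12) ≡ 104^(136-12) = 104^124 ≡ 4 (mod 137).
Giant steps γ_i = 45·4^i mod 137: γ_0=45, γ_1=43, γ_2=35, γ_3=3, γ_4=12, γ_5=48, γ_6=55 (in table at j=11).
x = i·n + j = 6·12 + 11 = 83.
Check: 104^83 ≡ 45 (mod 137).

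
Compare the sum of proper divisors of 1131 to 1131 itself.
deficient

Proper divisors of 1131: sum = 1 + 3 + 13 + 29 + 39 + 87 + 377 = 549
Since 549 < 1131, 1131 is deficient.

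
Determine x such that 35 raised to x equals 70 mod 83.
76

Baby-step giant-step with step n = ⌈√83⌉ = 10.
Baby steps 35^j mod 83 (j:value) for j=0..9: 0:1, 1:35, 2:63, 3:47, 4:68, 5:56, 6:51, 7:42, 8:59, 9:73.
Giant-step multiplier: 35^(-10) ≡ 35^(82-10) = 35^72 ≡ 23 (mod 83).
Giant steps γ_i = 70·23^i mod 83: γ_0=70, γ_1=33, γ_2=12, γ_3=27, γ_4=40, γ_5=7, γ_6=78, γ_7=51 (in table at j=6).
x = i·n + j = 7·10 + 6 = 76.
Check: 35^76 ≡ 70 (mod 83).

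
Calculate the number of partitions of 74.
7089500

p(n) counts ways to write n as a sum of positive integers (order ignored).
Euler's pentagonal recurrence: p(k) = p(k-1) + p(k-2) - p(k-5) - p(k-7) + p(k-12) + p(k-15) - ... (offsets j(3j∓1)/2, signs ++--, p(0)=1, p(<0)=0).
DP table for k = 0..73: p(0)=1, p(1)=1, p(2)=2, p(3)=3, p(4)=5, p(5)=7, p(6)=11, p(7)=15, p(8)=22, p(9)=30, p(10)=42, p(11)=56, p(12)=77, p(13)=101, p(14)=135, p(15)=176, p(16)=231, p(17)=297, p(18)=385, p(19)=490, p(20)=627, p(21)=792, p(22)=1002, p(23)=1255, p(24)=1575, p(25)=1958, p(26)=2436, p(27)=3010, p(28)=3718, p(29)=4565, p(30)=5604, p(31)=6842, p(32)=8349, p(33)=10143, p(34)=12310, p(35)=14883, p(36)=17977, p(37)=21637, p(38)=26015, p(39)=31185, p(40)=37338, p(41)=44583, p(42)=53174, p(43)=63261, p(44)=75175, p(45)=89134, p(46)=105558, p(47)=124754, p(48)=147273, p(49)=173525, p(50)=204226, p(51)=239943, p(52)=281589, p(53)=329931, p(54)=386155, p(55)=451276, p(56)=526823, p(57)=614154, p(58)=715220, p(59)=831820, p(60)=966467, p(61)=1121505, p(62)=1300156, p(63)=1505499, p(64)=1741630, p(65)=2012558, p(66)=2323520, p(67)=2679689, p(68)=3087735, p(69)=3554345, p(70)=4087968, p(71)=4697205, p(72)=5392783, p(73)=6185689.
Final step: p(74) = p(73) + p(72) - p(69) - p(67) + p(62) + p(59) - p(52) - p(48) + p(39) + p(34) - p(23) - p(17) + p(4)
= 6185689 + 5392783 - 3554345 - 2679689 + 1300156 + 831820 - 281589 - 147273 + 31185 + 12310 - 1255 - 297 + 5
= 7089500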